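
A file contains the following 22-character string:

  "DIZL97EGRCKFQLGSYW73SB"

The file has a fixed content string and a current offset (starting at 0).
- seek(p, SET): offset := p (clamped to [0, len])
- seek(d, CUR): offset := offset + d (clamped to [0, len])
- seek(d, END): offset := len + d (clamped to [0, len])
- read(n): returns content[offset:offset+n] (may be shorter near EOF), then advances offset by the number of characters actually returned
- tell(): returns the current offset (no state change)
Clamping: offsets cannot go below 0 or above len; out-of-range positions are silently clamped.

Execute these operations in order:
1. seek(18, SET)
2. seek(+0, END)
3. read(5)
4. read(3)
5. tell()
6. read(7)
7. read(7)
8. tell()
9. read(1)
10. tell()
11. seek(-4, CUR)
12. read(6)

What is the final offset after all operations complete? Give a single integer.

After 1 (seek(18, SET)): offset=18
After 2 (seek(+0, END)): offset=22
After 3 (read(5)): returned '', offset=22
After 4 (read(3)): returned '', offset=22
After 5 (tell()): offset=22
After 6 (read(7)): returned '', offset=22
After 7 (read(7)): returned '', offset=22
After 8 (tell()): offset=22
After 9 (read(1)): returned '', offset=22
After 10 (tell()): offset=22
After 11 (seek(-4, CUR)): offset=18
After 12 (read(6)): returned '73SB', offset=22

Answer: 22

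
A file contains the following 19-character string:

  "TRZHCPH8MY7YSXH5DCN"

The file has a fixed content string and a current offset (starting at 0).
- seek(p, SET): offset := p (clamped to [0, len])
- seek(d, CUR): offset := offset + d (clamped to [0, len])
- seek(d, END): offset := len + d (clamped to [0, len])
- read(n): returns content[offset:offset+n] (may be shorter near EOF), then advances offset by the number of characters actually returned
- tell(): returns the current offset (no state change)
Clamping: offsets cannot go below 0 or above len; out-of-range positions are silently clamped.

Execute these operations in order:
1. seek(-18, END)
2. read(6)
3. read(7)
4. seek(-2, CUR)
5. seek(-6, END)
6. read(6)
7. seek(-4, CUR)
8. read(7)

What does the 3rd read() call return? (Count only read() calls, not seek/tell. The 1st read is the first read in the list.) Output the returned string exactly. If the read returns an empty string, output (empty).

Answer: XH5DCN

Derivation:
After 1 (seek(-18, END)): offset=1
After 2 (read(6)): returned 'RZHCPH', offset=7
After 3 (read(7)): returned '8MY7YSX', offset=14
After 4 (seek(-2, CUR)): offset=12
After 5 (seek(-6, END)): offset=13
After 6 (read(6)): returned 'XH5DCN', offset=19
After 7 (seek(-4, CUR)): offset=15
After 8 (read(7)): returned '5DCN', offset=19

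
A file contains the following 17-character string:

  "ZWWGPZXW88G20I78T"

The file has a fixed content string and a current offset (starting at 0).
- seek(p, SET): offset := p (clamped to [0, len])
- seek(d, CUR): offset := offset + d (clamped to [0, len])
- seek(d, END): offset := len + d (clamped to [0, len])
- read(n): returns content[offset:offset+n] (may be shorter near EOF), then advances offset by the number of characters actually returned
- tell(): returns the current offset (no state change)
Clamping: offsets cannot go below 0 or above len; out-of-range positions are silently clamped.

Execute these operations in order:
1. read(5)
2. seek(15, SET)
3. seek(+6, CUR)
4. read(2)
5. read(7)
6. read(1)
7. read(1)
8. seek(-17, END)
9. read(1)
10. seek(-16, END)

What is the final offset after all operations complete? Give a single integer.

After 1 (read(5)): returned 'ZWWGP', offset=5
After 2 (seek(15, SET)): offset=15
After 3 (seek(+6, CUR)): offset=17
After 4 (read(2)): returned '', offset=17
After 5 (read(7)): returned '', offset=17
After 6 (read(1)): returned '', offset=17
After 7 (read(1)): returned '', offset=17
After 8 (seek(-17, END)): offset=0
After 9 (read(1)): returned 'Z', offset=1
After 10 (seek(-16, END)): offset=1

Answer: 1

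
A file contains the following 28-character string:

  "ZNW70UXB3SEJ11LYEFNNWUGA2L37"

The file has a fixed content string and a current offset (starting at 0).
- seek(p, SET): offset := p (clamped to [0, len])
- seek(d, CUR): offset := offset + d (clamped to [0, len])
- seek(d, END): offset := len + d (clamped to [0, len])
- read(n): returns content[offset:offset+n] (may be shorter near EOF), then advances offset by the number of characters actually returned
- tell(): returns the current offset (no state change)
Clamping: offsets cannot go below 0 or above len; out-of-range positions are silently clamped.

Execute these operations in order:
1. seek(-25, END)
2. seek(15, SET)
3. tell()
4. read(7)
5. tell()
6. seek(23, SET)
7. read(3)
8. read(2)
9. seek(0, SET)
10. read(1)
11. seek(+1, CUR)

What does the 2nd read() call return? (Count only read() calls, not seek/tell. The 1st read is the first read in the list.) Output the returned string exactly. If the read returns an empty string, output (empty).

After 1 (seek(-25, END)): offset=3
After 2 (seek(15, SET)): offset=15
After 3 (tell()): offset=15
After 4 (read(7)): returned 'YEFNNWU', offset=22
After 5 (tell()): offset=22
After 6 (seek(23, SET)): offset=23
After 7 (read(3)): returned 'A2L', offset=26
After 8 (read(2)): returned '37', offset=28
After 9 (seek(0, SET)): offset=0
After 10 (read(1)): returned 'Z', offset=1
After 11 (seek(+1, CUR)): offset=2

Answer: A2L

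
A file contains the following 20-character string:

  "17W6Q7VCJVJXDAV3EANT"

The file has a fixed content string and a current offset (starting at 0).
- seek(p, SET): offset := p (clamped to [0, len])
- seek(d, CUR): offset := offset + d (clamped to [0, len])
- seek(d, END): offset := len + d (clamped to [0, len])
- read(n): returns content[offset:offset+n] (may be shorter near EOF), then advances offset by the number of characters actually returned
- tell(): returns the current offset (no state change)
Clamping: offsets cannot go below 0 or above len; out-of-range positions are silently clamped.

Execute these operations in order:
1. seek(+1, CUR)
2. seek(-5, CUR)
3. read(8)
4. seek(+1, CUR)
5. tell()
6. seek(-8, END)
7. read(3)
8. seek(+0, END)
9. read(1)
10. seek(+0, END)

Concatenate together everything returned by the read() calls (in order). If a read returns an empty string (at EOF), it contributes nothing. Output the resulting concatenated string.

Answer: 17W6Q7VCDAV

Derivation:
After 1 (seek(+1, CUR)): offset=1
After 2 (seek(-5, CUR)): offset=0
After 3 (read(8)): returned '17W6Q7VC', offset=8
After 4 (seek(+1, CUR)): offset=9
After 5 (tell()): offset=9
After 6 (seek(-8, END)): offset=12
After 7 (read(3)): returned 'DAV', offset=15
After 8 (seek(+0, END)): offset=20
After 9 (read(1)): returned '', offset=20
After 10 (seek(+0, END)): offset=20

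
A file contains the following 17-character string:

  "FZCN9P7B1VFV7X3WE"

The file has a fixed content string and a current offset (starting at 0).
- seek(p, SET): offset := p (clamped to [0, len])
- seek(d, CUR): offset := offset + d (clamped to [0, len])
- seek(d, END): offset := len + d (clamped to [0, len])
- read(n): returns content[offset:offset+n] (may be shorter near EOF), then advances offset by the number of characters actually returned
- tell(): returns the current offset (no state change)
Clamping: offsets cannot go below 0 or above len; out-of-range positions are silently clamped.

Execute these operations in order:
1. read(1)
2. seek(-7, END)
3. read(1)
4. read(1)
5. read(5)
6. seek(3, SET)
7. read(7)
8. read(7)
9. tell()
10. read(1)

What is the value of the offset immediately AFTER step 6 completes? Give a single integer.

After 1 (read(1)): returned 'F', offset=1
After 2 (seek(-7, END)): offset=10
After 3 (read(1)): returned 'F', offset=11
After 4 (read(1)): returned 'V', offset=12
After 5 (read(5)): returned '7X3WE', offset=17
After 6 (seek(3, SET)): offset=3

Answer: 3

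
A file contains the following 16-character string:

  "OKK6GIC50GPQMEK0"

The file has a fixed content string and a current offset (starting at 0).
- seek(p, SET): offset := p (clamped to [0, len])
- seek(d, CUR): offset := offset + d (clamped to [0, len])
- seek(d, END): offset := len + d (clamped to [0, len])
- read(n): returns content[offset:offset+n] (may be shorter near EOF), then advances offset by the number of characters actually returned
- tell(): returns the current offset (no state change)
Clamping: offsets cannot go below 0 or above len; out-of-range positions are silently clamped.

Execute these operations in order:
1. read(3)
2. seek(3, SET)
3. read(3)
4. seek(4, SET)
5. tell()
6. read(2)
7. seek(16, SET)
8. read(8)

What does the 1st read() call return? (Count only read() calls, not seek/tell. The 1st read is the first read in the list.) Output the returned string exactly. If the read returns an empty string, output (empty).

After 1 (read(3)): returned 'OKK', offset=3
After 2 (seek(3, SET)): offset=3
After 3 (read(3)): returned '6GI', offset=6
After 4 (seek(4, SET)): offset=4
After 5 (tell()): offset=4
After 6 (read(2)): returned 'GI', offset=6
After 7 (seek(16, SET)): offset=16
After 8 (read(8)): returned '', offset=16

Answer: OKK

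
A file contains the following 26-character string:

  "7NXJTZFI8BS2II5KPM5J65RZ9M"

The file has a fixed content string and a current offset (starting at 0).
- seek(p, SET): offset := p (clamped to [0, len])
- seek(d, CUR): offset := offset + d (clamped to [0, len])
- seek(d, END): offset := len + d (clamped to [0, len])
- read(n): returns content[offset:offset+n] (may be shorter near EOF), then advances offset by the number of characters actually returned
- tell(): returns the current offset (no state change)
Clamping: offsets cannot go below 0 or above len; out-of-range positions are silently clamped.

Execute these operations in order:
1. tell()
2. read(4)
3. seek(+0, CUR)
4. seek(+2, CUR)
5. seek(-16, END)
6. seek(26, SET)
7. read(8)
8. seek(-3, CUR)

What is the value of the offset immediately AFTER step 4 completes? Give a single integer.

After 1 (tell()): offset=0
After 2 (read(4)): returned '7NXJ', offset=4
After 3 (seek(+0, CUR)): offset=4
After 4 (seek(+2, CUR)): offset=6

Answer: 6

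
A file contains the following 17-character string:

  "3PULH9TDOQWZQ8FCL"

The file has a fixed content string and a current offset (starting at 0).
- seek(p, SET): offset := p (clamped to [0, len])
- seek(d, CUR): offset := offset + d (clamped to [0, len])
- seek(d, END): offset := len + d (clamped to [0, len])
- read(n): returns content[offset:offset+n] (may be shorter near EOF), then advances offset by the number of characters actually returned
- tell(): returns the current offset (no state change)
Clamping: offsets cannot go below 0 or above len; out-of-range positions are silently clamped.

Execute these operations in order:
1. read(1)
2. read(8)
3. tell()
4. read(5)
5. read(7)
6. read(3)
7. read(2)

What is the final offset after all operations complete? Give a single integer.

After 1 (read(1)): returned '3', offset=1
After 2 (read(8)): returned 'PULH9TDO', offset=9
After 3 (tell()): offset=9
After 4 (read(5)): returned 'QWZQ8', offset=14
After 5 (read(7)): returned 'FCL', offset=17
After 6 (read(3)): returned '', offset=17
After 7 (read(2)): returned '', offset=17

Answer: 17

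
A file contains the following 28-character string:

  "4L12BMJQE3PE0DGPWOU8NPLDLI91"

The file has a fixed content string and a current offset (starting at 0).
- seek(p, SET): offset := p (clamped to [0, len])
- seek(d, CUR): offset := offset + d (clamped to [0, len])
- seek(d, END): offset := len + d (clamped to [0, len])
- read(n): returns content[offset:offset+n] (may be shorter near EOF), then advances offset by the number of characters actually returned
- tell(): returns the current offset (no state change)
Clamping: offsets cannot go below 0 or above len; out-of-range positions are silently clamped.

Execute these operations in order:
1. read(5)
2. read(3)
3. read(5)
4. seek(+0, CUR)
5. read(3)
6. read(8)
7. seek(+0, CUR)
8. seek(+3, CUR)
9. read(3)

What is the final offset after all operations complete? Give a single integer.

Answer: 28

Derivation:
After 1 (read(5)): returned '4L12B', offset=5
After 2 (read(3)): returned 'MJQ', offset=8
After 3 (read(5)): returned 'E3PE0', offset=13
After 4 (seek(+0, CUR)): offset=13
After 5 (read(3)): returned 'DGP', offset=16
After 6 (read(8)): returned 'WOU8NPLD', offset=24
After 7 (seek(+0, CUR)): offset=24
After 8 (seek(+3, CUR)): offset=27
After 9 (read(3)): returned '1', offset=28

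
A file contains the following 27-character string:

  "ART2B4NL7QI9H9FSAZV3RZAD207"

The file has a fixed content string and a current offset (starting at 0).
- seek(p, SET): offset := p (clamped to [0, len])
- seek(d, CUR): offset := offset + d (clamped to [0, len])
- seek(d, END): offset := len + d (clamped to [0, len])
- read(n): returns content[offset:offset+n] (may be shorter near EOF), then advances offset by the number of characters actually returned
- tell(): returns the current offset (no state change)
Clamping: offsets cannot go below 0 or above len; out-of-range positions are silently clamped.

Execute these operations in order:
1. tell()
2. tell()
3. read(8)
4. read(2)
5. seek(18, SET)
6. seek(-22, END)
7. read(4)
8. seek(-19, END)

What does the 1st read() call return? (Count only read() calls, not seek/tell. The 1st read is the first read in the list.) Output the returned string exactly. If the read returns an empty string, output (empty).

After 1 (tell()): offset=0
After 2 (tell()): offset=0
After 3 (read(8)): returned 'ART2B4NL', offset=8
After 4 (read(2)): returned '7Q', offset=10
After 5 (seek(18, SET)): offset=18
After 6 (seek(-22, END)): offset=5
After 7 (read(4)): returned '4NL7', offset=9
After 8 (seek(-19, END)): offset=8

Answer: ART2B4NL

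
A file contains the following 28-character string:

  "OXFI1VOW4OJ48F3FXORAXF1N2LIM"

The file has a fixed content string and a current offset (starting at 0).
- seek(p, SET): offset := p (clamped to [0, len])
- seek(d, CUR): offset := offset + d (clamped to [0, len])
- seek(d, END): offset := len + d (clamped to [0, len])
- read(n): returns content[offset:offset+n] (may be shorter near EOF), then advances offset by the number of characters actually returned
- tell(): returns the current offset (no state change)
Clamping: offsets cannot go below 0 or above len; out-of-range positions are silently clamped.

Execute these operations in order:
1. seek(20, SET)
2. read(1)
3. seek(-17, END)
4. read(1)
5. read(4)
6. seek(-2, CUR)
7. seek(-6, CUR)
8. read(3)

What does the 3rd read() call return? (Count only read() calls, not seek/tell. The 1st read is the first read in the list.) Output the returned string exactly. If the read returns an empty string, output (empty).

Answer: 8F3F

Derivation:
After 1 (seek(20, SET)): offset=20
After 2 (read(1)): returned 'X', offset=21
After 3 (seek(-17, END)): offset=11
After 4 (read(1)): returned '4', offset=12
After 5 (read(4)): returned '8F3F', offset=16
After 6 (seek(-2, CUR)): offset=14
After 7 (seek(-6, CUR)): offset=8
After 8 (read(3)): returned '4OJ', offset=11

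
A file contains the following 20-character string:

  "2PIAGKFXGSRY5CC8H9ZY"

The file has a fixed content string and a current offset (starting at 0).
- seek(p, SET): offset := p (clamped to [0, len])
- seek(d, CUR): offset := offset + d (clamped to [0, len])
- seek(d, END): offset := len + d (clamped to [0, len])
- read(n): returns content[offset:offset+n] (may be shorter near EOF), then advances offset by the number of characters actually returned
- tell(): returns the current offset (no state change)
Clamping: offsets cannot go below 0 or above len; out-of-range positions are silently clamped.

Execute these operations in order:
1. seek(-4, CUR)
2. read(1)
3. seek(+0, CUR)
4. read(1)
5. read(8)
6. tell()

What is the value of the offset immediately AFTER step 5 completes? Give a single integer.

Answer: 10

Derivation:
After 1 (seek(-4, CUR)): offset=0
After 2 (read(1)): returned '2', offset=1
After 3 (seek(+0, CUR)): offset=1
After 4 (read(1)): returned 'P', offset=2
After 5 (read(8)): returned 'IAGKFXGS', offset=10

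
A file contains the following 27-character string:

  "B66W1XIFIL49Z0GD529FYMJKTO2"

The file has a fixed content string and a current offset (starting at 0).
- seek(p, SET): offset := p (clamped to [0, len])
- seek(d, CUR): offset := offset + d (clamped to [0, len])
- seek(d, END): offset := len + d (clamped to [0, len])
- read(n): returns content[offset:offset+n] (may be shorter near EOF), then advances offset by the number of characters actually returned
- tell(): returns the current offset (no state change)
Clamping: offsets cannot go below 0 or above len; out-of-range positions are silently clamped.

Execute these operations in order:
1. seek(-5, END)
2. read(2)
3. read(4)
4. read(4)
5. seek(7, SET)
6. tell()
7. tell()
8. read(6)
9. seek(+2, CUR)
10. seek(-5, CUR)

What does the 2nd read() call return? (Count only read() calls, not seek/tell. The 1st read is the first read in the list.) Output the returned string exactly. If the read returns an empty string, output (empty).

After 1 (seek(-5, END)): offset=22
After 2 (read(2)): returned 'JK', offset=24
After 3 (read(4)): returned 'TO2', offset=27
After 4 (read(4)): returned '', offset=27
After 5 (seek(7, SET)): offset=7
After 6 (tell()): offset=7
After 7 (tell()): offset=7
After 8 (read(6)): returned 'FIL49Z', offset=13
After 9 (seek(+2, CUR)): offset=15
After 10 (seek(-5, CUR)): offset=10

Answer: TO2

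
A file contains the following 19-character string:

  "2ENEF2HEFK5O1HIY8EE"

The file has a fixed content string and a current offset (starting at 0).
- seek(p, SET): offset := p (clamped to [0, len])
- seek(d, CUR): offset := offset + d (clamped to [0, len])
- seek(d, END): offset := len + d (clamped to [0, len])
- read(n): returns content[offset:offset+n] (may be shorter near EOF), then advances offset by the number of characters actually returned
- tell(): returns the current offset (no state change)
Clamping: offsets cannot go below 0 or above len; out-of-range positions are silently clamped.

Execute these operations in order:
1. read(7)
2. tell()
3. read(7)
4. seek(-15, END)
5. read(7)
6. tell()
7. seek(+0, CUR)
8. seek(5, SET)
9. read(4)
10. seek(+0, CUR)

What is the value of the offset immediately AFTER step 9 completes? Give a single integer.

Answer: 9

Derivation:
After 1 (read(7)): returned '2ENEF2H', offset=7
After 2 (tell()): offset=7
After 3 (read(7)): returned 'EFK5O1H', offset=14
After 4 (seek(-15, END)): offset=4
After 5 (read(7)): returned 'F2HEFK5', offset=11
After 6 (tell()): offset=11
After 7 (seek(+0, CUR)): offset=11
After 8 (seek(5, SET)): offset=5
After 9 (read(4)): returned '2HEF', offset=9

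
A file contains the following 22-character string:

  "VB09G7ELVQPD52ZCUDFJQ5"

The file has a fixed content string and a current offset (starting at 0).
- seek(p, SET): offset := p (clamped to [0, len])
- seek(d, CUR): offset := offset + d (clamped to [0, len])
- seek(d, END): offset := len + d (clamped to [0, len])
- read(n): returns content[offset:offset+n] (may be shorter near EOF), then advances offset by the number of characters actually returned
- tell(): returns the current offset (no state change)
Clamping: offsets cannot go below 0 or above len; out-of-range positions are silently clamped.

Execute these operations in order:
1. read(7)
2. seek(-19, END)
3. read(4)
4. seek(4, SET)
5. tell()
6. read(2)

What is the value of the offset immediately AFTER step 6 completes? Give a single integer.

After 1 (read(7)): returned 'VB09G7E', offset=7
After 2 (seek(-19, END)): offset=3
After 3 (read(4)): returned '9G7E', offset=7
After 4 (seek(4, SET)): offset=4
After 5 (tell()): offset=4
After 6 (read(2)): returned 'G7', offset=6

Answer: 6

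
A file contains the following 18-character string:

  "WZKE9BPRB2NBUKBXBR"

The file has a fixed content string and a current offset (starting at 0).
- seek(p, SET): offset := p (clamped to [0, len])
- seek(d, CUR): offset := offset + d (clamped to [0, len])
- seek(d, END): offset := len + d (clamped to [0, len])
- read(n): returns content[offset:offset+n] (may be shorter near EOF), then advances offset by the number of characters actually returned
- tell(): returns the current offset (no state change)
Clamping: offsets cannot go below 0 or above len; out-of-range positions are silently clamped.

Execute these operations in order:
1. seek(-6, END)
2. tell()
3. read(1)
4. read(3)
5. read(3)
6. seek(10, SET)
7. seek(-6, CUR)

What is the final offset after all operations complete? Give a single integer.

After 1 (seek(-6, END)): offset=12
After 2 (tell()): offset=12
After 3 (read(1)): returned 'U', offset=13
After 4 (read(3)): returned 'KBX', offset=16
After 5 (read(3)): returned 'BR', offset=18
After 6 (seek(10, SET)): offset=10
After 7 (seek(-6, CUR)): offset=4

Answer: 4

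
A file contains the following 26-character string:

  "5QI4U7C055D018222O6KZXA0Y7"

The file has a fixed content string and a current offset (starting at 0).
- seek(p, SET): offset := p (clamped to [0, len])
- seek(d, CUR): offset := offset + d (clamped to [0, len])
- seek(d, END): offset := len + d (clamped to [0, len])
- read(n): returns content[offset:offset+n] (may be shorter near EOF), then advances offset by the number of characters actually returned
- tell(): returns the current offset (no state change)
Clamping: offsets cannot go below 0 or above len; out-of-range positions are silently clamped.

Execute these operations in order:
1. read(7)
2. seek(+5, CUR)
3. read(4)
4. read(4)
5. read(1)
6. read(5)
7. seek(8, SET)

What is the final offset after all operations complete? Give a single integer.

After 1 (read(7)): returned '5QI4U7C', offset=7
After 2 (seek(+5, CUR)): offset=12
After 3 (read(4)): returned '1822', offset=16
After 4 (read(4)): returned '2O6K', offset=20
After 5 (read(1)): returned 'Z', offset=21
After 6 (read(5)): returned 'XA0Y7', offset=26
After 7 (seek(8, SET)): offset=8

Answer: 8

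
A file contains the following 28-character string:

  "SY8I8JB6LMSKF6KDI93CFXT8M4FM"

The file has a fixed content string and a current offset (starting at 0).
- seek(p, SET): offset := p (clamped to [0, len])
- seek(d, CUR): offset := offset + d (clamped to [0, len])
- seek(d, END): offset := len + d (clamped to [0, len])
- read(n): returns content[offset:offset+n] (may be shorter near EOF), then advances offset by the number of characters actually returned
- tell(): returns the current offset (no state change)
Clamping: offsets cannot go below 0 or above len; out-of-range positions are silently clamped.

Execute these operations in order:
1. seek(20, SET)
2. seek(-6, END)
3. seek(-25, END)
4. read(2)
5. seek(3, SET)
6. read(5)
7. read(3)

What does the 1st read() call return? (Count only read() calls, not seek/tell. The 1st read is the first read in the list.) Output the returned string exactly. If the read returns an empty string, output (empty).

After 1 (seek(20, SET)): offset=20
After 2 (seek(-6, END)): offset=22
After 3 (seek(-25, END)): offset=3
After 4 (read(2)): returned 'I8', offset=5
After 5 (seek(3, SET)): offset=3
After 6 (read(5)): returned 'I8JB6', offset=8
After 7 (read(3)): returned 'LMS', offset=11

Answer: I8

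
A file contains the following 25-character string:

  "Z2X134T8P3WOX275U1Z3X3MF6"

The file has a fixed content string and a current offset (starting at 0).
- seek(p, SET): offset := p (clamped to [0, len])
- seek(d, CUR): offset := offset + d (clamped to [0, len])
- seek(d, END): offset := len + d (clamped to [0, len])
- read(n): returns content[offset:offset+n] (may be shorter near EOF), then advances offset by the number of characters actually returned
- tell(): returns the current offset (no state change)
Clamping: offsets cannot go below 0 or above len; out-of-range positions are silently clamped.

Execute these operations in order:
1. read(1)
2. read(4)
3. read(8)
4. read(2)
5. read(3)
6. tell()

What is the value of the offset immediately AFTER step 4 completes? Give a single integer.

Answer: 15

Derivation:
After 1 (read(1)): returned 'Z', offset=1
After 2 (read(4)): returned '2X13', offset=5
After 3 (read(8)): returned '4T8P3WOX', offset=13
After 4 (read(2)): returned '27', offset=15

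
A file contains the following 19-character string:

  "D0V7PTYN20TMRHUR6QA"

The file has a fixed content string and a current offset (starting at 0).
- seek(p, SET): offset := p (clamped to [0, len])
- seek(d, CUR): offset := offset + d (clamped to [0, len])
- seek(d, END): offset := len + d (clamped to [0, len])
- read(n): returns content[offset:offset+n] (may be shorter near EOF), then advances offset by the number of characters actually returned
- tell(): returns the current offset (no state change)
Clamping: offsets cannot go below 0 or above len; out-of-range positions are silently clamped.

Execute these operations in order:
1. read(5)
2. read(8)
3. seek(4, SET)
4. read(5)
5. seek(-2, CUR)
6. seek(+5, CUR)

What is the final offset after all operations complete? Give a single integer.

Answer: 12

Derivation:
After 1 (read(5)): returned 'D0V7P', offset=5
After 2 (read(8)): returned 'TYN20TMR', offset=13
After 3 (seek(4, SET)): offset=4
After 4 (read(5)): returned 'PTYN2', offset=9
After 5 (seek(-2, CUR)): offset=7
After 6 (seek(+5, CUR)): offset=12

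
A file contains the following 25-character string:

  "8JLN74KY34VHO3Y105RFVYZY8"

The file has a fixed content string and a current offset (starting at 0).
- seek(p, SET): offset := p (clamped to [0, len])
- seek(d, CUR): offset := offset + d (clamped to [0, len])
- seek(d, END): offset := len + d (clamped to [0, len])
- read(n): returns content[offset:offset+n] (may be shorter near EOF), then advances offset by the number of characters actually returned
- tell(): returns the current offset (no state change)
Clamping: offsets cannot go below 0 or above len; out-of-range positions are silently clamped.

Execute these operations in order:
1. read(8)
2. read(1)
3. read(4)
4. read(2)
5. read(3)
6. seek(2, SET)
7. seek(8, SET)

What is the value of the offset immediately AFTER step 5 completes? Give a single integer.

After 1 (read(8)): returned '8JLN74KY', offset=8
After 2 (read(1)): returned '3', offset=9
After 3 (read(4)): returned '4VHO', offset=13
After 4 (read(2)): returned '3Y', offset=15
After 5 (read(3)): returned '105', offset=18

Answer: 18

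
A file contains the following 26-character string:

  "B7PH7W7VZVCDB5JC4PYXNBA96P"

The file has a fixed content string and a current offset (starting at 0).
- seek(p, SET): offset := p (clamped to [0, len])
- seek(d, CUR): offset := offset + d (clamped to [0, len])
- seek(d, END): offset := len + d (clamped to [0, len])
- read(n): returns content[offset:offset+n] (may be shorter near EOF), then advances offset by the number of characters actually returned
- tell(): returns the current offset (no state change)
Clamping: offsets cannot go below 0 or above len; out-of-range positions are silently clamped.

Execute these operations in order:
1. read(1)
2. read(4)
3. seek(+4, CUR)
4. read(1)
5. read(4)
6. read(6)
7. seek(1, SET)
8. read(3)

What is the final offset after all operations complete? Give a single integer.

Answer: 4

Derivation:
After 1 (read(1)): returned 'B', offset=1
After 2 (read(4)): returned '7PH7', offset=5
After 3 (seek(+4, CUR)): offset=9
After 4 (read(1)): returned 'V', offset=10
After 5 (read(4)): returned 'CDB5', offset=14
After 6 (read(6)): returned 'JC4PYX', offset=20
After 7 (seek(1, SET)): offset=1
After 8 (read(3)): returned '7PH', offset=4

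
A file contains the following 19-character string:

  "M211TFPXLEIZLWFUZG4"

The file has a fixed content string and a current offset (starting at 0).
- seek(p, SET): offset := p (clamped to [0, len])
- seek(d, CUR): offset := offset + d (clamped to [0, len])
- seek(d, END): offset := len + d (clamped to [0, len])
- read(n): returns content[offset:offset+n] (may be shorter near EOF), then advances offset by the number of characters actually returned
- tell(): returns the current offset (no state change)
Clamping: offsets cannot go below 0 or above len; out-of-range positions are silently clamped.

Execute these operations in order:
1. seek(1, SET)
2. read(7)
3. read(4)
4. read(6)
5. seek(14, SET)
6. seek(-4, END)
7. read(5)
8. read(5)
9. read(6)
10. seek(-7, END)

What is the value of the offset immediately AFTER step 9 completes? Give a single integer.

After 1 (seek(1, SET)): offset=1
After 2 (read(7)): returned '211TFPX', offset=8
After 3 (read(4)): returned 'LEIZ', offset=12
After 4 (read(6)): returned 'LWFUZG', offset=18
After 5 (seek(14, SET)): offset=14
After 6 (seek(-4, END)): offset=15
After 7 (read(5)): returned 'UZG4', offset=19
After 8 (read(5)): returned '', offset=19
After 9 (read(6)): returned '', offset=19

Answer: 19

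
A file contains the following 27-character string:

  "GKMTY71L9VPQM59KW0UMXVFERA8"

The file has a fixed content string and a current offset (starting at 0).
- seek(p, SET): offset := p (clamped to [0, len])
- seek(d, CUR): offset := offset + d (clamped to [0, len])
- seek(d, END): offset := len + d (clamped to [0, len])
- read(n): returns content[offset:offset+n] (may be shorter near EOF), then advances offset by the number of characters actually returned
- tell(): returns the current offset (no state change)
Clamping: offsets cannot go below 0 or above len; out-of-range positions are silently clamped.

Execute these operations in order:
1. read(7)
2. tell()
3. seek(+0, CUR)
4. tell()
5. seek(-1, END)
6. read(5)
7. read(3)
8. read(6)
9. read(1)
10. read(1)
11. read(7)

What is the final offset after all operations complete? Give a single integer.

Answer: 27

Derivation:
After 1 (read(7)): returned 'GKMTY71', offset=7
After 2 (tell()): offset=7
After 3 (seek(+0, CUR)): offset=7
After 4 (tell()): offset=7
After 5 (seek(-1, END)): offset=26
After 6 (read(5)): returned '8', offset=27
After 7 (read(3)): returned '', offset=27
After 8 (read(6)): returned '', offset=27
After 9 (read(1)): returned '', offset=27
After 10 (read(1)): returned '', offset=27
After 11 (read(7)): returned '', offset=27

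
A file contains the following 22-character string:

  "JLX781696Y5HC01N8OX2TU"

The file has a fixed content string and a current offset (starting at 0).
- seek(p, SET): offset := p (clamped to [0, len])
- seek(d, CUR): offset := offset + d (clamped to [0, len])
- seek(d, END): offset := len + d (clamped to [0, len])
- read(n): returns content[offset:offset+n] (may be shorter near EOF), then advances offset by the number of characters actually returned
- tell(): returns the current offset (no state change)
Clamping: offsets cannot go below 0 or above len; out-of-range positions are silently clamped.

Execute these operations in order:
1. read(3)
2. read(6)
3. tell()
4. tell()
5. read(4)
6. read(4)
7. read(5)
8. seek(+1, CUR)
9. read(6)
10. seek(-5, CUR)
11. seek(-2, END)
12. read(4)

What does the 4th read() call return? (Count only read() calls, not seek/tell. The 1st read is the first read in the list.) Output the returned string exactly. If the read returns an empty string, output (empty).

After 1 (read(3)): returned 'JLX', offset=3
After 2 (read(6)): returned '781696', offset=9
After 3 (tell()): offset=9
After 4 (tell()): offset=9
After 5 (read(4)): returned 'Y5HC', offset=13
After 6 (read(4)): returned '01N8', offset=17
After 7 (read(5)): returned 'OX2TU', offset=22
After 8 (seek(+1, CUR)): offset=22
After 9 (read(6)): returned '', offset=22
After 10 (seek(-5, CUR)): offset=17
After 11 (seek(-2, END)): offset=20
After 12 (read(4)): returned 'TU', offset=22

Answer: 01N8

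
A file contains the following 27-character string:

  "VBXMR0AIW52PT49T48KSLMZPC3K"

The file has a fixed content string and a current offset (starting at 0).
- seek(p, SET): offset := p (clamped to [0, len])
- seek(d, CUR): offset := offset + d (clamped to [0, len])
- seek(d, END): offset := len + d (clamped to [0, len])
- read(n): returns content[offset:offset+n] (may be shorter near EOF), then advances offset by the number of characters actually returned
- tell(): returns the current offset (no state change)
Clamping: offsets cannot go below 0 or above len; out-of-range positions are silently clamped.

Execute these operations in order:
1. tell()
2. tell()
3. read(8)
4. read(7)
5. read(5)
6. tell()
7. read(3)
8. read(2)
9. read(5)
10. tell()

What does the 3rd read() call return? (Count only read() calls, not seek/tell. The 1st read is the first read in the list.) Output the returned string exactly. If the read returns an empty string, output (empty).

Answer: T48KS

Derivation:
After 1 (tell()): offset=0
After 2 (tell()): offset=0
After 3 (read(8)): returned 'VBXMR0AI', offset=8
After 4 (read(7)): returned 'W52PT49', offset=15
After 5 (read(5)): returned 'T48KS', offset=20
After 6 (tell()): offset=20
After 7 (read(3)): returned 'LMZ', offset=23
After 8 (read(2)): returned 'PC', offset=25
After 9 (read(5)): returned '3K', offset=27
After 10 (tell()): offset=27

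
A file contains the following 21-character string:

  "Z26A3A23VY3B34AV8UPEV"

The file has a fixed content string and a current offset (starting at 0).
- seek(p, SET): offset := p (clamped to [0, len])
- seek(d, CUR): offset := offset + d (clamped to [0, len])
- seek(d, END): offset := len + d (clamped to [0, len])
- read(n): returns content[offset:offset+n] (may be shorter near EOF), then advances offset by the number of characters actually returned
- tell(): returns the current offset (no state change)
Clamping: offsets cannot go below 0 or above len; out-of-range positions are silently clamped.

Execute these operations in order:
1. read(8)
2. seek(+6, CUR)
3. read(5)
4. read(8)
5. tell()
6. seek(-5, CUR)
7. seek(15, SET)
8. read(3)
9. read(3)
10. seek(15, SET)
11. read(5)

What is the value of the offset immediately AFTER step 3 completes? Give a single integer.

Answer: 19

Derivation:
After 1 (read(8)): returned 'Z26A3A23', offset=8
After 2 (seek(+6, CUR)): offset=14
After 3 (read(5)): returned 'AV8UP', offset=19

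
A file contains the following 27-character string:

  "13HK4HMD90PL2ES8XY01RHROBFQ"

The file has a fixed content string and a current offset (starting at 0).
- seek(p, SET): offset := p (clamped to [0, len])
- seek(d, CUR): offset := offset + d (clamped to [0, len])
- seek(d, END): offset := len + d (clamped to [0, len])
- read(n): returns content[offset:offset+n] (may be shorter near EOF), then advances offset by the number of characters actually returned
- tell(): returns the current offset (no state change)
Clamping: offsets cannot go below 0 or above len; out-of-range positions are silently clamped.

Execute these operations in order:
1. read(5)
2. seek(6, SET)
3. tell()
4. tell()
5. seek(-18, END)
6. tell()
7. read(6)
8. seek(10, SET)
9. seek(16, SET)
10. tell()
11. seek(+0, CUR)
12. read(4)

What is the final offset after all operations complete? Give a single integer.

After 1 (read(5)): returned '13HK4', offset=5
After 2 (seek(6, SET)): offset=6
After 3 (tell()): offset=6
After 4 (tell()): offset=6
After 5 (seek(-18, END)): offset=9
After 6 (tell()): offset=9
After 7 (read(6)): returned '0PL2ES', offset=15
After 8 (seek(10, SET)): offset=10
After 9 (seek(16, SET)): offset=16
After 10 (tell()): offset=16
After 11 (seek(+0, CUR)): offset=16
After 12 (read(4)): returned 'XY01', offset=20

Answer: 20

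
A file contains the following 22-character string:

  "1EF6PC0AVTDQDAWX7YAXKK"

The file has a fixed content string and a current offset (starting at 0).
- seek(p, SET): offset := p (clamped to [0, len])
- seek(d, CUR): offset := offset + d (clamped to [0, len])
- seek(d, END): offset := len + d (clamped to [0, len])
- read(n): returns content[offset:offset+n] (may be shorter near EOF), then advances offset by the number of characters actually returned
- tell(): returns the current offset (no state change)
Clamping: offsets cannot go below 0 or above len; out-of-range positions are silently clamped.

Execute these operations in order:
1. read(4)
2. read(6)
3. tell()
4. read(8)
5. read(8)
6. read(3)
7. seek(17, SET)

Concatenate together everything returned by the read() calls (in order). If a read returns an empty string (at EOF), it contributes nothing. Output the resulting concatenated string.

After 1 (read(4)): returned '1EF6', offset=4
After 2 (read(6)): returned 'PC0AVT', offset=10
After 3 (tell()): offset=10
After 4 (read(8)): returned 'DQDAWX7Y', offset=18
After 5 (read(8)): returned 'AXKK', offset=22
After 6 (read(3)): returned '', offset=22
After 7 (seek(17, SET)): offset=17

Answer: 1EF6PC0AVTDQDAWX7YAXKK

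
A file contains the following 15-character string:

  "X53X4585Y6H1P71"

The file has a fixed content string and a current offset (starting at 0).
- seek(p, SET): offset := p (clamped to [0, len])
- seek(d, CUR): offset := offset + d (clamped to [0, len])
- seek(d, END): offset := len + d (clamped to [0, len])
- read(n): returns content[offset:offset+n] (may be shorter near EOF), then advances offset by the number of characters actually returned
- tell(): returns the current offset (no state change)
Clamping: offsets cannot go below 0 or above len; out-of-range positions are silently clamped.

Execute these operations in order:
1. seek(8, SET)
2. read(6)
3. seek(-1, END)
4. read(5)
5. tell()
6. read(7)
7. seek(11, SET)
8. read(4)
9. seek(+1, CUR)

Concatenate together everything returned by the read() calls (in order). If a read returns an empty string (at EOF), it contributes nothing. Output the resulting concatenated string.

After 1 (seek(8, SET)): offset=8
After 2 (read(6)): returned 'Y6H1P7', offset=14
After 3 (seek(-1, END)): offset=14
After 4 (read(5)): returned '1', offset=15
After 5 (tell()): offset=15
After 6 (read(7)): returned '', offset=15
After 7 (seek(11, SET)): offset=11
After 8 (read(4)): returned '1P71', offset=15
After 9 (seek(+1, CUR)): offset=15

Answer: Y6H1P711P71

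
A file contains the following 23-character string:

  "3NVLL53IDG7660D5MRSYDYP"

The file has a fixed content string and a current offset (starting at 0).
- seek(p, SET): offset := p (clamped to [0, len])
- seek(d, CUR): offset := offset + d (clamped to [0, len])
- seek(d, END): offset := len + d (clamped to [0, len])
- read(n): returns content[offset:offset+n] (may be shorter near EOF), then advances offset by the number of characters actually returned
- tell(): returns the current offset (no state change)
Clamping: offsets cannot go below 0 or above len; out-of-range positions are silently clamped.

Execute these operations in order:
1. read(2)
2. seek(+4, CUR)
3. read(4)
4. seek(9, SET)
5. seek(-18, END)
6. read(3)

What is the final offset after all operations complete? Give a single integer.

After 1 (read(2)): returned '3N', offset=2
After 2 (seek(+4, CUR)): offset=6
After 3 (read(4)): returned '3IDG', offset=10
After 4 (seek(9, SET)): offset=9
After 5 (seek(-18, END)): offset=5
After 6 (read(3)): returned '53I', offset=8

Answer: 8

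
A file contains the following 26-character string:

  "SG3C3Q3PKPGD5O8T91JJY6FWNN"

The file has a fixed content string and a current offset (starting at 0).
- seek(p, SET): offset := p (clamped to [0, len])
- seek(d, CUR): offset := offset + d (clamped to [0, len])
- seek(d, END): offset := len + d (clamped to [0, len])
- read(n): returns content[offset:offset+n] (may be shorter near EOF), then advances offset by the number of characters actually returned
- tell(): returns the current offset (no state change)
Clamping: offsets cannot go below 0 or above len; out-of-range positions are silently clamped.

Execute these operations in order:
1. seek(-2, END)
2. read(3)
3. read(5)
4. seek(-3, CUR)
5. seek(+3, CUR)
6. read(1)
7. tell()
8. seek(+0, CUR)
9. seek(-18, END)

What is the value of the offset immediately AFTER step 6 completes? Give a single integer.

After 1 (seek(-2, END)): offset=24
After 2 (read(3)): returned 'NN', offset=26
After 3 (read(5)): returned '', offset=26
After 4 (seek(-3, CUR)): offset=23
After 5 (seek(+3, CUR)): offset=26
After 6 (read(1)): returned '', offset=26

Answer: 26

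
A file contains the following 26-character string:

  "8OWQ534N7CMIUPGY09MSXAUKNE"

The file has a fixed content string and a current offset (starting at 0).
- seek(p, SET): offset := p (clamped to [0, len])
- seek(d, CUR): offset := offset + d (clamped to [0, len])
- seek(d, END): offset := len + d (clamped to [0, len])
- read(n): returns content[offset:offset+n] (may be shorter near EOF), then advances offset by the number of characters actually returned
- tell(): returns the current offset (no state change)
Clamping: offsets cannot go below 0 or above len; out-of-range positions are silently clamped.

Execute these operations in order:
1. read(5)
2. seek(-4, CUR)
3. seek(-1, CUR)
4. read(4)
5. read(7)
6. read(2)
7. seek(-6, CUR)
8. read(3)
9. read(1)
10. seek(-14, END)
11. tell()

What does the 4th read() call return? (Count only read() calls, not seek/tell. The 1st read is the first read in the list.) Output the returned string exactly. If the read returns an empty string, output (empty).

After 1 (read(5)): returned '8OWQ5', offset=5
After 2 (seek(-4, CUR)): offset=1
After 3 (seek(-1, CUR)): offset=0
After 4 (read(4)): returned '8OWQ', offset=4
After 5 (read(7)): returned '534N7CM', offset=11
After 6 (read(2)): returned 'IU', offset=13
After 7 (seek(-6, CUR)): offset=7
After 8 (read(3)): returned 'N7C', offset=10
After 9 (read(1)): returned 'M', offset=11
After 10 (seek(-14, END)): offset=12
After 11 (tell()): offset=12

Answer: IU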